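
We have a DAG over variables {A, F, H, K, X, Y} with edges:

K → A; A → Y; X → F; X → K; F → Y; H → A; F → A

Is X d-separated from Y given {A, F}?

Yes — X and Y are d-separated given {A, F}.

There are 4 undirected paths between X and Y; checking each against the conditioning set {A, F}:
Path 1: X → F → A → Y
  F is a chain here and F is conditioned on, so the path is blocked at F.
Path 2: X → F → Y
  F is a chain here and F is conditioned on, so the path is blocked at F.
Path 3: X → K → A ← F → Y
  F is a fork here and F is conditioned on, so the path is blocked at F.
Path 4: X → K → A → Y
  A is a chain here and A is conditioned on, so the path is blocked at A.
All paths are blocked; X ⊥ Y | {A, F} holds.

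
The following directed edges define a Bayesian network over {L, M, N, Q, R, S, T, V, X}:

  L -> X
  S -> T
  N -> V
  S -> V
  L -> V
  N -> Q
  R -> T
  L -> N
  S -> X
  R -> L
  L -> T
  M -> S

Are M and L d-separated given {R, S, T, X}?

Enumerating the 5 paths from M to L and testing each for blocking by {R, S, T, X}:
  1. M → S → V ← L — S:chain[blocks]; V:collider[blocks] ⇒ blocked
  2. M → S → V ← N ← L — S:chain[blocks]; V:collider[blocks]; N:chain[open] ⇒ blocked
  3. M → S → T ← L — S:chain[blocks]; T:collider[open] ⇒ blocked
  4. M → S → T ← R → L — S:chain[blocks]; T:collider[open]; R:fork[blocks] ⇒ blocked
  5. M → S → X ← L — S:chain[blocks]; X:collider[open] ⇒ blocked
Every path is blocked, so M and L are d-separated given {R, S, T, X}.

Yes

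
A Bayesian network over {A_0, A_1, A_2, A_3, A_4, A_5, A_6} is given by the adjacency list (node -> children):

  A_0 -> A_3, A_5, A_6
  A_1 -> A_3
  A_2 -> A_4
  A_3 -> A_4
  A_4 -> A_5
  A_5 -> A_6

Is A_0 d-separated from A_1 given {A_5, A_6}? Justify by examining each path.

No — A_0 and A_1 are not d-separated given {A_5, A_6}.

We examine all 3 paths between A_0 and A_1:
  1. A_0 → A_3 ← A_1 — A_3:collider[open] ⇒ active
  2. A_0 → A_5 ← A_4 ← A_3 ← A_1 — A_5:collider[open]; A_4:chain[open]; A_3:chain[open] ⇒ active
  3. A_0 → A_6 ← A_5 ← A_4 ← A_3 ← A_1 — A_6:collider[open]; A_5:chain[blocks]; A_4:chain[open]; A_3:chain[open] ⇒ blocked
Because an active path exists, A_0 and A_1 are not d-separated.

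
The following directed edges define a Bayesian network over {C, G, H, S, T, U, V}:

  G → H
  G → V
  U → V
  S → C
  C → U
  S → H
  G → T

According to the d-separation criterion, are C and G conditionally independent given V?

2 paths connect C and G; each must be blocked for d-separation to hold:
Path 1: C ← S → H ← G
  H is a collider here and neither H nor any of its descendants is conditioned on, so the collider stays closed — the path is blocked at H.
Path 2: C → U → V ← G
  U is a chain and U is not conditioned on; V is a collider and V is conditioned on, which opens it — no node blocks this path, so it is active.
At least one path is unblocked, so d-separation fails.

No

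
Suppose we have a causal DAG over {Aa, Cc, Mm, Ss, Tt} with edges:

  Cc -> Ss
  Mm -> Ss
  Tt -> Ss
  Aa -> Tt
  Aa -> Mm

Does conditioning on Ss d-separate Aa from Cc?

No

2 paths connect Aa and Cc; each must be blocked for d-separation to hold:
  1. Aa → Mm → Ss ← Cc — Mm:chain[open]; Ss:collider[open] ⇒ active
  2. Aa → Tt → Ss ← Cc — Tt:chain[open]; Ss:collider[open] ⇒ active
At least one path is unblocked, so d-separation fails.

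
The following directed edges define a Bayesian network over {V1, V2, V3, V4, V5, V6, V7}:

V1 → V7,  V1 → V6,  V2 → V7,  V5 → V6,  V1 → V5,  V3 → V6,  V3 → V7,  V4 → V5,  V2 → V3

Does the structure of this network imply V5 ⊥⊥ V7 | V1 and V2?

Yes — V5 and V7 are d-separated given {V1, V2}.

Enumerating the 6 paths from V5 to V7 and testing each for blocking by {V1, V2}:
  1. V5 → V6 ← V3 ← V2 → V7 — V6:collider[blocks]; V3:chain[open]; V2:fork[blocks] ⇒ blocked
  2. V5 → V6 ← V3 → V7 — V6:collider[blocks]; V3:fork[open] ⇒ blocked
  3. V5 → V6 ← V1 → V7 — V6:collider[blocks]; V1:fork[blocks] ⇒ blocked
  4. V5 ← V1 → V7 — V1:fork[blocks] ⇒ blocked
  5. V5 ← V1 → V6 ← V3 ← V2 → V7 — V1:fork[blocks]; V6:collider[blocks]; V3:chain[open]; V2:fork[blocks] ⇒ blocked
  6. V5 ← V1 → V6 ← V3 → V7 — V1:fork[blocks]; V6:collider[blocks]; V3:fork[open] ⇒ blocked
All paths are blocked; V5 ⊥ V7 | {V1, V2} holds.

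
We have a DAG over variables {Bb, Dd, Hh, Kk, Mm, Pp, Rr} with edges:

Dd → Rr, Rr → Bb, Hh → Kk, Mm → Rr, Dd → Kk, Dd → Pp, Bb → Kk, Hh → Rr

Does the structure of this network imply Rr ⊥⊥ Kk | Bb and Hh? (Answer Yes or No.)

No

3 paths connect Rr and Kk; each must be blocked for d-separation to hold:
  1. Rr ← Hh → Kk — Hh:fork[blocks] ⇒ blocked
  2. Rr ← Dd → Kk — Dd:fork[open] ⇒ active
  3. Rr → Bb → Kk — Bb:chain[blocks] ⇒ blocked
Since the path Rr ← Dd → Kk is active, Rr and Kk are not d-separated given {Bb, Hh}.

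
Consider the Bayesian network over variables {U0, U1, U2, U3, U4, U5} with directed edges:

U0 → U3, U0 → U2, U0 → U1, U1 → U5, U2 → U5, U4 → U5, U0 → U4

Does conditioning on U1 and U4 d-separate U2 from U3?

There are 3 undirected paths between U2 and U3; checking each against the conditioning set {U1, U4}:
  1. U2 ← U0 → U3 — U0:fork[open] ⇒ active
  2. U2 → U5 ← U1 ← U0 → U3 — U5:collider[blocks]; U1:chain[blocks]; U0:fork[open] ⇒ blocked
  3. U2 → U5 ← U4 ← U0 → U3 — U5:collider[blocks]; U4:chain[blocks]; U0:fork[open] ⇒ blocked
Because an active path exists, U2 and U3 are not d-separated.

No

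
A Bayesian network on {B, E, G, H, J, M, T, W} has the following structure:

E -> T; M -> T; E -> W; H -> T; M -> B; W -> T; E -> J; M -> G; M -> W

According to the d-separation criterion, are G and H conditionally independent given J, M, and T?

Yes

There are 3 undirected paths between G and H; checking each against the conditioning set {J, M, T}:
Path 1: G ← M → T ← H
  M is a fork here and M is conditioned on, so the path is blocked at M.
Path 2: G ← M → W → T ← H
  M is a fork here and M is conditioned on, so the path is blocked at M.
Path 3: G ← M → W ← E → T ← H
  M is a fork here and M is conditioned on, so the path is blocked at M.
All paths are blocked; G ⊥ H | {J, M, T} holds.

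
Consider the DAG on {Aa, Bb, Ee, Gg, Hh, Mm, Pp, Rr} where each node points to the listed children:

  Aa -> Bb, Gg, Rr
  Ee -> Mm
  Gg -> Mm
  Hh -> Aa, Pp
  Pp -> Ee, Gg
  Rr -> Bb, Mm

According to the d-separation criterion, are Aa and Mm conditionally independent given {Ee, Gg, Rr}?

Yes — Aa and Mm are d-separated given {Ee, Gg, Rr}.

We examine all 6 paths between Aa and Mm:
Path 1: Aa → Gg → Mm
  Gg is a chain here and Gg is conditioned on, so the path is blocked at Gg.
Path 2: Aa → Gg ← Pp → Ee → Mm
  Ee is a chain here and Ee is conditioned on, so the path is blocked at Ee.
Path 3: Aa → Bb ← Rr → Mm
  Bb is a collider here and neither Bb nor any of its descendants is conditioned on, so the collider stays closed — the path is blocked at Bb.
Path 4: Aa → Rr → Mm
  Rr is a chain here and Rr is conditioned on, so the path is blocked at Rr.
Path 5: Aa ← Hh → Pp → Gg → Mm
  Gg is a chain here and Gg is conditioned on, so the path is blocked at Gg.
Path 6: Aa ← Hh → Pp → Ee → Mm
  Ee is a chain here and Ee is conditioned on, so the path is blocked at Ee.
All paths are blocked; Aa ⊥ Mm | {Ee, Gg, Rr} holds.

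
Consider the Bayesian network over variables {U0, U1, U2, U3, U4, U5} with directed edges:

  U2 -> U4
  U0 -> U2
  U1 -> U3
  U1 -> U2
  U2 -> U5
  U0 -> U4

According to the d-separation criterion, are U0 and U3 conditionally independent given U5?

2 paths connect U0 and U3; each must be blocked for d-separation to hold:
Path 1: U0 → U2 ← U1 → U3
  U2 is a collider and its descendant U5 is conditioned on, which opens it; U1 is a fork and U1 is not conditioned on — no node blocks this path, so it is active.
Path 2: U0 → U4 ← U2 ← U1 → U3
  U4 is a collider here and neither U4 nor any of its descendants is conditioned on, so the collider stays closed — the path is blocked at U4.
At least one path is unblocked, so d-separation fails.

No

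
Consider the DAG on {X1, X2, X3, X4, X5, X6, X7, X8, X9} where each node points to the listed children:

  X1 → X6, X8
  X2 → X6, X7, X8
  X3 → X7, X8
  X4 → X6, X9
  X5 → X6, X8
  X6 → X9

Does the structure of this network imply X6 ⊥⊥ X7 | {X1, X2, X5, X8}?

We examine all 6 paths between X6 and X7:
Path 1: X6 ← X1 → X8 ← X3 → X7
  X1 is a fork here and X1 is conditioned on, so the path is blocked at X1.
Path 2: X6 ← X1 → X8 ← X2 → X7
  X1 is a fork here and X1 is conditioned on, so the path is blocked at X1.
Path 3: X6 ← X5 → X8 ← X3 → X7
  X5 is a fork here and X5 is conditioned on, so the path is blocked at X5.
Path 4: X6 ← X5 → X8 ← X2 → X7
  X5 is a fork here and X5 is conditioned on, so the path is blocked at X5.
Path 5: X6 ← X2 → X7
  X2 is a fork here and X2 is conditioned on, so the path is blocked at X2.
Path 6: X6 ← X2 → X8 ← X3 → X7
  X2 is a fork here and X2 is conditioned on, so the path is blocked at X2.
All paths are blocked; X6 ⊥ X7 | {X1, X2, X5, X8} holds.

Yes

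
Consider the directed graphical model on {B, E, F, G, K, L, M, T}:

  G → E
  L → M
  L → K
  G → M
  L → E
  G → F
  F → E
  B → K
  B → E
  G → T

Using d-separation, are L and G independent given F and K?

Yes

5 paths connect L and G; each must be blocked for d-separation to hold:
  1. L → M ← G — M:collider[blocks] ⇒ blocked
  2. L → K ← B → E ← G — K:collider[open]; B:fork[open]; E:collider[blocks] ⇒ blocked
  3. L → K ← B → E ← F ← G — K:collider[open]; B:fork[open]; E:collider[blocks]; F:chain[blocks] ⇒ blocked
  4. L → E ← G — E:collider[blocks] ⇒ blocked
  5. L → E ← F ← G — E:collider[blocks]; F:chain[blocks] ⇒ blocked
All paths are blocked; L ⊥ G | {F, K} holds.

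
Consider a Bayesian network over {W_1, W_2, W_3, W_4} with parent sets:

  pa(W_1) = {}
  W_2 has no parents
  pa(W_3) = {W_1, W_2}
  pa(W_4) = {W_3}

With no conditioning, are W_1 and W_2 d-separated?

There is one path between W_1 and W_2:
  1. W_1 → W_3 ← W_2 — W_3:collider[blocks] ⇒ blocked
Since every path is blocked, d-separation holds.

Yes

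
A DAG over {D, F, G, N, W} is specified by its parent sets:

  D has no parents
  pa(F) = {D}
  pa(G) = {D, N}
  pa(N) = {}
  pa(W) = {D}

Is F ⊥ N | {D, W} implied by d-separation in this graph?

Only one path connects F and N:
Path 1: F ← D → G ← N
  D is a fork here and D is conditioned on, so the path is blocked at D.
All paths are blocked; F ⊥ N | {D, W} holds.

Yes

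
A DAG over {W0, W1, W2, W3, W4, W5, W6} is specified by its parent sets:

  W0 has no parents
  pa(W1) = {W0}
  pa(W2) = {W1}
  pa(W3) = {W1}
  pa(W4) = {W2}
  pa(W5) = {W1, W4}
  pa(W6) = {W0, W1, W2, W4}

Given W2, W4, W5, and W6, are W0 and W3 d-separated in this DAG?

6 paths connect W0 and W3; each must be blocked for d-separation to hold:
Path 1: W0 → W1 → W3
  W1 is a chain and W1 is not conditioned on — no node blocks this path, so it is active.
Path 2: W0 → W6 ← W1 → W3
  W6 is a collider and W6 is conditioned on, which opens it; W1 is a fork and W1 is not conditioned on — no node blocks this path, so it is active.
Path 3: W0 → W6 ← W2 ← W1 → W3
  W2 is a chain here and W2 is conditioned on, so the path is blocked at W2.
Path 4: W0 → W6 ← W2 → W4 → W5 ← W1 → W3
  W2 is a fork here and W2 is conditioned on, so the path is blocked at W2.
Path 5: W0 → W6 ← W4 ← W2 ← W1 → W3
  W4 is a chain here and W4 is conditioned on, so the path is blocked at W4.
Path 6: W0 → W6 ← W4 → W5 ← W1 → W3
  W4 is a fork here and W4 is conditioned on, so the path is blocked at W4.
Because an active path exists, W0 and W3 are not d-separated.

No — W0 and W3 are not d-separated given {W2, W4, W5, W6}.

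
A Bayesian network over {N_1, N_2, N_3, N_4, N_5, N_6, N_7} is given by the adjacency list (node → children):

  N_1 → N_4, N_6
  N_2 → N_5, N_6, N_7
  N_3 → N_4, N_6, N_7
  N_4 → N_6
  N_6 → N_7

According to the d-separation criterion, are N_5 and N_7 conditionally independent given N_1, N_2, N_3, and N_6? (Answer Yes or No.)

Yes

There are 5 undirected paths between N_5 and N_7; checking each against the conditioning set {N_1, N_2, N_3, N_6}:
Path 1: N_5 ← N_2 → N_6 ← N_1 → N_4 ← N_3 → N_7
  N_2 is a fork here and N_2 is conditioned on, so the path is blocked at N_2.
Path 2: N_5 ← N_2 → N_6 → N_7
  N_2 is a fork here and N_2 is conditioned on, so the path is blocked at N_2.
Path 3: N_5 ← N_2 → N_6 ← N_4 ← N_3 → N_7
  N_2 is a fork here and N_2 is conditioned on, so the path is blocked at N_2.
Path 4: N_5 ← N_2 → N_6 ← N_3 → N_7
  N_2 is a fork here and N_2 is conditioned on, so the path is blocked at N_2.
Path 5: N_5 ← N_2 → N_7
  N_2 is a fork here and N_2 is conditioned on, so the path is blocked at N_2.
Every path is blocked, so N_5 and N_7 are d-separated given {N_1, N_2, N_3, N_6}.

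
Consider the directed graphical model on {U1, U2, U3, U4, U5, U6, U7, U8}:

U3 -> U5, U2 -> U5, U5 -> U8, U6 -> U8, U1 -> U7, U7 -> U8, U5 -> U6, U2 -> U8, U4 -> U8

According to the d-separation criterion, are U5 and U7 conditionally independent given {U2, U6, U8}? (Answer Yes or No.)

No — U5 and U7 are not d-separated given {U2, U6, U8}.

We examine all 3 paths between U5 and U7:
Path 1: U5 → U6 → U8 ← U7
  U6 is a chain here and U6 is conditioned on, so the path is blocked at U6.
Path 2: U5 → U8 ← U7
  U8 is a collider and U8 is conditioned on, which opens it — no node blocks this path, so it is active.
Path 3: U5 ← U2 → U8 ← U7
  U2 is a fork here and U2 is conditioned on, so the path is blocked at U2.
At least one path is unblocked, so d-separation fails.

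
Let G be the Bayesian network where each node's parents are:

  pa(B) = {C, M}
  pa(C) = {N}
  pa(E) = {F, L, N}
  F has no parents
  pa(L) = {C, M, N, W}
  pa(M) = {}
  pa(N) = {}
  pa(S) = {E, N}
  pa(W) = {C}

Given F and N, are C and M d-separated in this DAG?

Yes

Enumerating the 6 paths from C to M and testing each for blocking by {F, N}:
Path 1: C ← N → S ← E ← L ← M
  N is a fork here and N is conditioned on, so the path is blocked at N.
Path 2: C ← N → E ← L ← M
  N is a fork here and N is conditioned on, so the path is blocked at N.
Path 3: C ← N → L ← M
  N is a fork here and N is conditioned on, so the path is blocked at N.
Path 4: C → W → L ← M
  L is a collider here and neither L nor any of its descendants is conditioned on, so the collider stays closed — the path is blocked at L.
Path 5: C → B ← M
  B is a collider here and neither B nor any of its descendants is conditioned on, so the collider stays closed — the path is blocked at B.
Path 6: C → L ← M
  L is a collider here and neither L nor any of its descendants is conditioned on, so the collider stays closed — the path is blocked at L.
Every path is blocked, so C and M are d-separated given {F, N}.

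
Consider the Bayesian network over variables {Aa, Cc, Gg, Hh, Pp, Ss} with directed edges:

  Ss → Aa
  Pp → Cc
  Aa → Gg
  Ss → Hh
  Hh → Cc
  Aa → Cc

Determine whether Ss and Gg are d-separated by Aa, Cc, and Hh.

2 paths connect Ss and Gg; each must be blocked for d-separation to hold:
Path 1: Ss → Hh → Cc ← Aa → Gg
  Hh is a chain here and Hh is conditioned on, so the path is blocked at Hh.
Path 2: Ss → Aa → Gg
  Aa is a chain here and Aa is conditioned on, so the path is blocked at Aa.
Since every path is blocked, d-separation holds.

Yes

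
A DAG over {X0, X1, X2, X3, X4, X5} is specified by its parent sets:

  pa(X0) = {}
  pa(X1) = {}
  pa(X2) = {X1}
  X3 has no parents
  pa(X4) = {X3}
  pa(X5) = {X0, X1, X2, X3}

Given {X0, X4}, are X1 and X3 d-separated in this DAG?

Yes — X1 and X3 are d-separated given {X0, X4}.

There are 2 undirected paths between X1 and X3; checking each against the conditioning set {X0, X4}:
Path 1: X1 → X2 → X5 ← X3
  X5 is a collider here and neither X5 nor any of its descendants is conditioned on, so the collider stays closed — the path is blocked at X5.
Path 2: X1 → X5 ← X3
  X5 is a collider here and neither X5 nor any of its descendants is conditioned on, so the collider stays closed — the path is blocked at X5.
Since every path is blocked, d-separation holds.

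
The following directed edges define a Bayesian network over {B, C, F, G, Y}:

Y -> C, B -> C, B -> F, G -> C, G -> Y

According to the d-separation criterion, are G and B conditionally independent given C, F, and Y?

No — G and B are not d-separated given {C, F, Y}.

Enumerating the 2 paths from G to B and testing each for blocking by {C, F, Y}:
Path 1: G → Y → C ← B
  Y is a chain here and Y is conditioned on, so the path is blocked at Y.
Path 2: G → C ← B
  C is a collider and C is conditioned on, which opens it — no node blocks this path, so it is active.
Because an active path exists, G and B are not d-separated.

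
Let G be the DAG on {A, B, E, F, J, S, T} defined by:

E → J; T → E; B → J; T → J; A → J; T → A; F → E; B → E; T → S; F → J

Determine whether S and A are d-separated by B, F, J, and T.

We examine all 5 paths between S and A:
  1. S ← T → E ← F → J ← A — T:fork[blocks]; E:collider[open]; F:fork[blocks]; J:collider[open] ⇒ blocked
  2. S ← T → E → J ← A — T:fork[blocks]; E:chain[open]; J:collider[open] ⇒ blocked
  3. S ← T → E ← B → J ← A — T:fork[blocks]; E:collider[open]; B:fork[blocks]; J:collider[open] ⇒ blocked
  4. S ← T → J ← A — T:fork[blocks]; J:collider[open] ⇒ blocked
  5. S ← T → A — T:fork[blocks] ⇒ blocked
Since every path is blocked, d-separation holds.

Yes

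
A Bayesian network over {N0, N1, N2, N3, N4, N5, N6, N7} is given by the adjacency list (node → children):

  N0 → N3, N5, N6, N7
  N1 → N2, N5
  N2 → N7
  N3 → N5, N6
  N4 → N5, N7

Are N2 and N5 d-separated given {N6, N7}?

No

We examine all 5 paths between N2 and N5:
  1. N2 ← N1 → N5 — N1:fork[open] ⇒ active
  2. N2 → N7 ← N0 → N3 → N5 — N7:collider[open]; N0:fork[open]; N3:chain[open] ⇒ active
  3. N2 → N7 ← N0 → N5 — N7:collider[open]; N0:fork[open] ⇒ active
  4. N2 → N7 ← N0 → N6 ← N3 → N5 — N7:collider[open]; N0:fork[open]; N6:collider[open]; N3:fork[open] ⇒ active
  5. N2 → N7 ← N4 → N5 — N7:collider[open]; N4:fork[open] ⇒ active
Because an active path exists, N2 and N5 are not d-separated.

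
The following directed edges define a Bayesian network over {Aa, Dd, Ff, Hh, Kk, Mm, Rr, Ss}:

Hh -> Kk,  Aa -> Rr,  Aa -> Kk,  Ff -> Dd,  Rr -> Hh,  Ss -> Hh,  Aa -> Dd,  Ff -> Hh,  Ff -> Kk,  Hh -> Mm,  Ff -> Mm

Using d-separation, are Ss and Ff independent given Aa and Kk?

No

We examine all 6 paths between Ss and Ff:
  1. Ss → Hh → Mm ← Ff — Hh:chain[open]; Mm:collider[blocks] ⇒ blocked
  2. Ss → Hh → Kk ← Aa → Dd ← Ff — Hh:chain[open]; Kk:collider[open]; Aa:fork[blocks]; Dd:collider[blocks] ⇒ blocked
  3. Ss → Hh → Kk ← Ff — Hh:chain[open]; Kk:collider[open] ⇒ active
  4. Ss → Hh ← Ff — Hh:collider[open] ⇒ active
  5. Ss → Hh ← Rr ← Aa → Kk ← Ff — Hh:collider[open]; Rr:chain[open]; Aa:fork[blocks]; Kk:collider[open] ⇒ blocked
  6. Ss → Hh ← Rr ← Aa → Dd ← Ff — Hh:collider[open]; Rr:chain[open]; Aa:fork[blocks]; Dd:collider[blocks] ⇒ blocked
Because an active path exists, Ss and Ff are not d-separated.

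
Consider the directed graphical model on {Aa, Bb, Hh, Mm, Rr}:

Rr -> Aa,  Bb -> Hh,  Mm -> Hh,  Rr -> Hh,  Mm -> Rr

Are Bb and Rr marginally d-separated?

We examine all 2 paths between Bb and Rr:
Path 1: Bb → Hh ← Mm → Rr
  Hh is a collider here and neither Hh nor any of its descendants is conditioned on, so the collider stays closed — the path is blocked at Hh.
Path 2: Bb → Hh ← Rr
  Hh is a collider here and neither Hh nor any of its descendants is conditioned on, so the collider stays closed — the path is blocked at Hh.
Every path is blocked, so Bb and Rr are d-separated given ∅.

Yes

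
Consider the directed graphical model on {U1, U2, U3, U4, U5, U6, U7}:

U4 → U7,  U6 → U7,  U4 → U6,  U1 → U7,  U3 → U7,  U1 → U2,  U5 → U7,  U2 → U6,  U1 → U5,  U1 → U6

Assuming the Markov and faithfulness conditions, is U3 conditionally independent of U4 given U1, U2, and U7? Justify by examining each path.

There are 6 undirected paths between U3 and U4; checking each against the conditioning set {U1, U2, U7}:
Path 1: U3 → U7 ← U1 → U6 ← U4
  U1 is a fork here and U1 is conditioned on, so the path is blocked at U1.
Path 2: U3 → U7 ← U1 → U2 → U6 ← U4
  U1 is a fork here and U1 is conditioned on, so the path is blocked at U1.
Path 3: U3 → U7 ← U4
  U7 is a collider and U7 is conditioned on, which opens it — no node blocks this path, so it is active.
Path 4: U3 → U7 ← U6 ← U4
  U7 is a collider and U7 is conditioned on, which opens it; U6 is a chain and U6 is not conditioned on — no node blocks this path, so it is active.
Path 5: U3 → U7 ← U5 ← U1 → U6 ← U4
  U1 is a fork here and U1 is conditioned on, so the path is blocked at U1.
Path 6: U3 → U7 ← U5 ← U1 → U2 → U6 ← U4
  U1 is a fork here and U1 is conditioned on, so the path is blocked at U1.
Since the path U3 → U7 ← U4 is active, U3 and U4 are not d-separated given {U1, U2, U7}.

No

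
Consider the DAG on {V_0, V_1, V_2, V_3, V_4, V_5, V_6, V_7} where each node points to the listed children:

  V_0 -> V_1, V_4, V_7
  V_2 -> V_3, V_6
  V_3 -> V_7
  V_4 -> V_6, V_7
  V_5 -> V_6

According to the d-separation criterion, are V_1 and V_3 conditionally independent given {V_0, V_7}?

There are 4 undirected paths between V_1 and V_3; checking each against the conditioning set {V_0, V_7}:
  1. V_1 ← V_0 → V_4 → V_6 ← V_2 → V_3 — V_0:fork[blocks]; V_4:chain[open]; V_6:collider[blocks]; V_2:fork[open] ⇒ blocked
  2. V_1 ← V_0 → V_4 → V_7 ← V_3 — V_0:fork[blocks]; V_4:chain[open]; V_7:collider[open] ⇒ blocked
  3. V_1 ← V_0 → V_7 ← V_3 — V_0:fork[blocks]; V_7:collider[open] ⇒ blocked
  4. V_1 ← V_0 → V_7 ← V_4 → V_6 ← V_2 → V_3 — V_0:fork[blocks]; V_7:collider[open]; V_4:fork[open]; V_6:collider[blocks]; V_2:fork[open] ⇒ blocked
Every path is blocked, so V_1 and V_3 are d-separated given {V_0, V_7}.

Yes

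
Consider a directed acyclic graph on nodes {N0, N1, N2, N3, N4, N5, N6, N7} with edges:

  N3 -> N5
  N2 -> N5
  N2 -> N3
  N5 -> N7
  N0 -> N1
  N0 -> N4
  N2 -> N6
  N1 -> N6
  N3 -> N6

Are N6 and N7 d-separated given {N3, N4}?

No

There are 4 undirected paths between N6 and N7; checking each against the conditioning set {N3, N4}:
Path 1: N6 ← N2 → N5 → N7
  N2 is a fork and N2 is not conditioned on; N5 is a chain and N5 is not conditioned on — no node blocks this path, so it is active.
Path 2: N6 ← N2 → N3 → N5 → N7
  N3 is a chain here and N3 is conditioned on, so the path is blocked at N3.
Path 3: N6 ← N3 → N5 → N7
  N3 is a fork here and N3 is conditioned on, so the path is blocked at N3.
Path 4: N6 ← N3 ← N2 → N5 → N7
  N3 is a chain here and N3 is conditioned on, so the path is blocked at N3.
Because an active path exists, N6 and N7 are not d-separated.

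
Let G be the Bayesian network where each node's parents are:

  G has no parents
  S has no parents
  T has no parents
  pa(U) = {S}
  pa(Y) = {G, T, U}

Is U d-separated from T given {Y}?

No — U and T are not d-separated given {Y}.

There is one path between U and T:
Path 1: U → Y ← T
  Y is a collider and Y is conditioned on, which opens it — no node blocks this path, so it is active.
At least one path is unblocked, so d-separation fails.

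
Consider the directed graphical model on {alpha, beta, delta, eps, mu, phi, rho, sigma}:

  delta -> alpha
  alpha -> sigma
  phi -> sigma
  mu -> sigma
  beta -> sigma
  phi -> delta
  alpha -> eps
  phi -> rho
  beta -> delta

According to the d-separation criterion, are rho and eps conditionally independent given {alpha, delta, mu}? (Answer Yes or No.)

There are 4 undirected paths between rho and eps; checking each against the conditioning set {alpha, delta, mu}:
  1. rho ← phi → sigma ← alpha → eps — phi:fork[open]; sigma:collider[blocks]; alpha:fork[blocks] ⇒ blocked
  2. rho ← phi → sigma ← beta → delta → alpha → eps — phi:fork[open]; sigma:collider[blocks]; beta:fork[open]; delta:chain[blocks]; alpha:chain[blocks] ⇒ blocked
  3. rho ← phi → delta → alpha → eps — phi:fork[open]; delta:chain[blocks]; alpha:chain[blocks] ⇒ blocked
  4. rho ← phi → delta ← beta → sigma ← alpha → eps — phi:fork[open]; delta:collider[open]; beta:fork[open]; sigma:collider[blocks]; alpha:fork[blocks] ⇒ blocked
All paths are blocked; rho ⊥ eps | {alpha, delta, mu} holds.

Yes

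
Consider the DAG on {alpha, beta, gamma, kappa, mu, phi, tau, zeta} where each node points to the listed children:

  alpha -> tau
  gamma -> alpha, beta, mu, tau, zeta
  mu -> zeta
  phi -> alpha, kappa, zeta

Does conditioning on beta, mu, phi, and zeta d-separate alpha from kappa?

Yes — alpha and kappa are d-separated given {beta, mu, phi, zeta}.

There are 5 undirected paths between alpha and kappa; checking each against the conditioning set {beta, mu, phi, zeta}:
Path 1: alpha ← phi → kappa
  phi is a fork here and phi is conditioned on, so the path is blocked at phi.
Path 2: alpha ← gamma → mu → zeta ← phi → kappa
  mu is a chain here and mu is conditioned on, so the path is blocked at mu.
Path 3: alpha ← gamma → zeta ← phi → kappa
  phi is a fork here and phi is conditioned on, so the path is blocked at phi.
Path 4: alpha → tau ← gamma → mu → zeta ← phi → kappa
  tau is a collider here and neither tau nor any of its descendants is conditioned on, so the collider stays closed — the path is blocked at tau.
Path 5: alpha → tau ← gamma → zeta ← phi → kappa
  tau is a collider here and neither tau nor any of its descendants is conditioned on, so the collider stays closed — the path is blocked at tau.
Since every path is blocked, d-separation holds.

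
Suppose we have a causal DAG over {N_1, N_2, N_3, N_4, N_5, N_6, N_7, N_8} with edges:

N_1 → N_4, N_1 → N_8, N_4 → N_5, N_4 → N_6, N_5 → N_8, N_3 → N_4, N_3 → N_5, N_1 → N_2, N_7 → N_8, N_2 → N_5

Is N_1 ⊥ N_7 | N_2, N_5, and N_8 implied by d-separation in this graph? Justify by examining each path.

No

We examine all 4 paths between N_1 and N_7:
Path 1: N_1 → N_2 → N_5 → N_8 ← N_7
  N_2 is a chain here and N_2 is conditioned on, so the path is blocked at N_2.
Path 2: N_1 → N_8 ← N_7
  N_8 is a collider and N_8 is conditioned on, which opens it — no node blocks this path, so it is active.
Path 3: N_1 → N_4 → N_5 → N_8 ← N_7
  N_5 is a chain here and N_5 is conditioned on, so the path is blocked at N_5.
Path 4: N_1 → N_4 ← N_3 → N_5 → N_8 ← N_7
  N_5 is a chain here and N_5 is conditioned on, so the path is blocked at N_5.
At least one path is unblocked, so d-separation fails.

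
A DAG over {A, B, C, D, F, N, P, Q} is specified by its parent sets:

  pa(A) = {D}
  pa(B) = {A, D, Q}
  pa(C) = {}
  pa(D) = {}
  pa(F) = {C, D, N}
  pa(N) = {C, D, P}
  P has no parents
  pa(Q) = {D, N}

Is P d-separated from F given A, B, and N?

Enumerating the 6 paths from P to F and testing each for blocking by {A, B, N}:
Path 1: P → N → Q → B ← D → F
  N is a chain here and N is conditioned on, so the path is blocked at N.
Path 2: P → N → Q → B ← A ← D → F
  N is a chain here and N is conditioned on, so the path is blocked at N.
Path 3: P → N → Q ← D → F
  N is a chain here and N is conditioned on, so the path is blocked at N.
Path 4: P → N ← C → F
  N is a collider and N is conditioned on, which opens it; C is a fork and C is not conditioned on — no node blocks this path, so it is active.
Path 5: P → N ← D → F
  N is a collider and N is conditioned on, which opens it; D is a fork and D is not conditioned on — no node blocks this path, so it is active.
Path 6: P → N → F
  N is a chain here and N is conditioned on, so the path is blocked at N.
Because an active path exists, P and F are not d-separated.

No — P and F are not d-separated given {A, B, N}.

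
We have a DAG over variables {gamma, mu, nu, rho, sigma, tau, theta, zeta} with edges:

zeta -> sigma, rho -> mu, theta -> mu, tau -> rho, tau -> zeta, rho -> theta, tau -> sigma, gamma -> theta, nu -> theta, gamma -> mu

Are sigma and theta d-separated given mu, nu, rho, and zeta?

Enumerating the 6 paths from sigma to theta and testing each for blocking by {mu, nu, rho, zeta}:
Path 1: sigma ← zeta ← tau → rho → theta
  zeta is a chain here and zeta is conditioned on, so the path is blocked at zeta.
Path 2: sigma ← zeta ← tau → rho → mu ← gamma → theta
  zeta is a chain here and zeta is conditioned on, so the path is blocked at zeta.
Path 3: sigma ← zeta ← tau → rho → mu ← theta
  zeta is a chain here and zeta is conditioned on, so the path is blocked at zeta.
Path 4: sigma ← tau → rho → theta
  rho is a chain here and rho is conditioned on, so the path is blocked at rho.
Path 5: sigma ← tau → rho → mu ← gamma → theta
  rho is a chain here and rho is conditioned on, so the path is blocked at rho.
Path 6: sigma ← tau → rho → mu ← theta
  rho is a chain here and rho is conditioned on, so the path is blocked at rho.
Since every path is blocked, d-separation holds.

Yes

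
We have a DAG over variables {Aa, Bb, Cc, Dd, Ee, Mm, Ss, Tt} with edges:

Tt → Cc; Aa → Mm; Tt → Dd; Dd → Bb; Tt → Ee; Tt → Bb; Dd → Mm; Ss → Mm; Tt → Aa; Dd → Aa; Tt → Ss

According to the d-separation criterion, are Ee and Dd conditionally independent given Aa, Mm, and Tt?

Yes — Ee and Dd are d-separated given {Aa, Mm, Tt}.

6 paths connect Ee and Dd; each must be blocked for d-separation to hold:
Path 1: Ee ← Tt → Ss → Mm ← Aa ← Dd
  Tt is a fork here and Tt is conditioned on, so the path is blocked at Tt.
Path 2: Ee ← Tt → Ss → Mm ← Dd
  Tt is a fork here and Tt is conditioned on, so the path is blocked at Tt.
Path 3: Ee ← Tt → Aa ← Dd
  Tt is a fork here and Tt is conditioned on, so the path is blocked at Tt.
Path 4: Ee ← Tt → Aa → Mm ← Dd
  Tt is a fork here and Tt is conditioned on, so the path is blocked at Tt.
Path 5: Ee ← Tt → Dd
  Tt is a fork here and Tt is conditioned on, so the path is blocked at Tt.
Path 6: Ee ← Tt → Bb ← Dd
  Tt is a fork here and Tt is conditioned on, so the path is blocked at Tt.
Since every path is blocked, d-separation holds.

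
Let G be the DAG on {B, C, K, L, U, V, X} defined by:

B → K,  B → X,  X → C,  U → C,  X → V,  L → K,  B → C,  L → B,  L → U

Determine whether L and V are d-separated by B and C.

No

Enumerating the 6 paths from L to V and testing each for blocking by {B, C}:
Path 1: L → U → C ← X → V
  U is a chain and U is not conditioned on; C is a collider and C is conditioned on, which opens it; X is a fork and X is not conditioned on — no node blocks this path, so it is active.
Path 2: L → U → C ← B → X → V
  B is a fork here and B is conditioned on, so the path is blocked at B.
Path 3: L → B → X → V
  B is a chain here and B is conditioned on, so the path is blocked at B.
Path 4: L → B → C ← X → V
  B is a chain here and B is conditioned on, so the path is blocked at B.
Path 5: L → K ← B → X → V
  K is a collider here and neither K nor any of its descendants is conditioned on, so the collider stays closed — the path is blocked at K.
Path 6: L → K ← B → C ← X → V
  K is a collider here and neither K nor any of its descendants is conditioned on, so the collider stays closed — the path is blocked at K.
Since the path L → U → C ← X → V is active, L and V are not d-separated given {B, C}.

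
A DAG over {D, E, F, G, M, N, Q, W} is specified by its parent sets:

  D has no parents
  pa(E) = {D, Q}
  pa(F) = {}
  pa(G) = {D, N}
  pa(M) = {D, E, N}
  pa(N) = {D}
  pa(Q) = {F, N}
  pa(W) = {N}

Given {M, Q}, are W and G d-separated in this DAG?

No — W and G are not d-separated given {M, Q}.

Enumerating the 6 paths from W to G and testing each for blocking by {M, Q}:
Path 1: W ← N ← D → G
  N is a chain and N is not conditioned on; D is a fork and D is not conditioned on — no node blocks this path, so it is active.
Path 2: W ← N → G
  N is a fork and N is not conditioned on — no node blocks this path, so it is active.
Path 3: W ← N → M ← D → G
  N is a fork and N is not conditioned on; M is a collider and M is conditioned on, which opens it; D is a fork and D is not conditioned on — no node blocks this path, so it is active.
Path 4: W ← N → M ← E ← D → G
  N is a fork and N is not conditioned on; M is a collider and M is conditioned on, which opens it; E is a chain and E is not conditioned on; D is a fork and D is not conditioned on — no node blocks this path, so it is active.
Path 5: W ← N → Q → E ← D → G
  Q is a chain here and Q is conditioned on, so the path is blocked at Q.
Path 6: W ← N → Q → E → M ← D → G
  Q is a chain here and Q is conditioned on, so the path is blocked at Q.
Because an active path exists, W and G are not d-separated.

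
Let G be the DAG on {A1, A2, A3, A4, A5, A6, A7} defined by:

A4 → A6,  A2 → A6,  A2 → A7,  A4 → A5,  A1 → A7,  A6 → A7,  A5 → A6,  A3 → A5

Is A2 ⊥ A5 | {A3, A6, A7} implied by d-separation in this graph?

We examine all 4 paths between A2 and A5:
Path 1: A2 → A7 ← A6 ← A4 → A5
  A6 is a chain here and A6 is conditioned on, so the path is blocked at A6.
Path 2: A2 → A7 ← A6 ← A5
  A6 is a chain here and A6 is conditioned on, so the path is blocked at A6.
Path 3: A2 → A6 ← A4 → A5
  A6 is a collider and A6 is conditioned on, which opens it; A4 is a fork and A4 is not conditioned on — no node blocks this path, so it is active.
Path 4: A2 → A6 ← A5
  A6 is a collider and A6 is conditioned on, which opens it — no node blocks this path, so it is active.
At least one path is unblocked, so d-separation fails.

No — A2 and A5 are not d-separated given {A3, A6, A7}.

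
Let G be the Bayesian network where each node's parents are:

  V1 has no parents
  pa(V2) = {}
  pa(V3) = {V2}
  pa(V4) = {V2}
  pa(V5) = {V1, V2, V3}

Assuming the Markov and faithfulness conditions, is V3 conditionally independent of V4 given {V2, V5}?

2 paths connect V3 and V4; each must be blocked for d-separation to hold:
Path 1: V3 → V5 ← V2 → V4
  V2 is a fork here and V2 is conditioned on, so the path is blocked at V2.
Path 2: V3 ← V2 → V4
  V2 is a fork here and V2 is conditioned on, so the path is blocked at V2.
Every path is blocked, so V3 and V4 are d-separated given {V2, V5}.

Yes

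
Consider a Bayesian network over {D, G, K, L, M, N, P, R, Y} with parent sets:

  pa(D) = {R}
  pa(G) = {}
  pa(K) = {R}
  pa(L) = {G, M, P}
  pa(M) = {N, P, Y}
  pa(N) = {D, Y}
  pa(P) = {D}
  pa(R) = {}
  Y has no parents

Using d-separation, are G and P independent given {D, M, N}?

Yes

4 paths connect G and P; each must be blocked for d-separation to hold:
  1. G → L ← M ← P — L:collider[blocks]; M:chain[blocks] ⇒ blocked
  2. G → L ← M ← N ← D → P — L:collider[blocks]; M:chain[blocks]; N:chain[blocks]; D:fork[blocks] ⇒ blocked
  3. G → L ← M ← Y → N ← D → P — L:collider[blocks]; M:chain[blocks]; Y:fork[open]; N:collider[open]; D:fork[blocks] ⇒ blocked
  4. G → L ← P — L:collider[blocks] ⇒ blocked
All paths are blocked; G ⊥ P | {D, M, N} holds.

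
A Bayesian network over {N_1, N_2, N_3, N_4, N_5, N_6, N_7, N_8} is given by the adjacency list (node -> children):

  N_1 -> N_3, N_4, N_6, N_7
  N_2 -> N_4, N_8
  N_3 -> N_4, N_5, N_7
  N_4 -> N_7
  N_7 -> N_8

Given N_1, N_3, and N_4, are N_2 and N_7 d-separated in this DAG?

We examine all 6 paths between N_2 and N_7:
Path 1: N_2 → N_4 → N_7
  N_4 is a chain here and N_4 is conditioned on, so the path is blocked at N_4.
Path 2: N_2 → N_4 ← N_3 → N_7
  N_3 is a fork here and N_3 is conditioned on, so the path is blocked at N_3.
Path 3: N_2 → N_4 ← N_3 ← N_1 → N_7
  N_3 is a chain here and N_3 is conditioned on, so the path is blocked at N_3.
Path 4: N_2 → N_4 ← N_1 → N_7
  N_1 is a fork here and N_1 is conditioned on, so the path is blocked at N_1.
Path 5: N_2 → N_4 ← N_1 → N_3 → N_7
  N_1 is a fork here and N_1 is conditioned on, so the path is blocked at N_1.
Path 6: N_2 → N_8 ← N_7
  N_8 is a collider here and neither N_8 nor any of its descendants is conditioned on, so the collider stays closed — the path is blocked at N_8.
All paths are blocked; N_2 ⊥ N_7 | {N_1, N_3, N_4} holds.

Yes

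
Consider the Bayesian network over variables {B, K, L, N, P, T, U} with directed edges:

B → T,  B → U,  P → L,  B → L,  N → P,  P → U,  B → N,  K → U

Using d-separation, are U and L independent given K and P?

Enumerating the 4 paths from U to L and testing each for blocking by {K, P}:
  1. U ← B → L — B:fork[open] ⇒ active
  2. U ← B → N → P → L — B:fork[open]; N:chain[open]; P:chain[blocks] ⇒ blocked
  3. U ← P → L — P:fork[blocks] ⇒ blocked
  4. U ← P ← N ← B → L — P:chain[blocks]; N:chain[open]; B:fork[open] ⇒ blocked
Because an active path exists, U and L are not d-separated.

No — U and L are not d-separated given {K, P}.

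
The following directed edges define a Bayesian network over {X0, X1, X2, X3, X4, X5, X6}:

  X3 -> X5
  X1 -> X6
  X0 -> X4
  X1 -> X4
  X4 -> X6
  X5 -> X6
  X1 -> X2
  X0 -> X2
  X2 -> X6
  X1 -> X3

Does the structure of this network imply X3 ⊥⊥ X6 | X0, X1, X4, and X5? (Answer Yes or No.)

Enumerating the 6 paths from X3 to X6 and testing each for blocking by {X0, X1, X4, X5}:
Path 1: X3 → X5 → X6
  X5 is a chain here and X5 is conditioned on, so the path is blocked at X5.
Path 2: X3 ← X1 → X4 ← X0 → X2 → X6
  X1 is a fork here and X1 is conditioned on, so the path is blocked at X1.
Path 3: X3 ← X1 → X4 → X6
  X1 is a fork here and X1 is conditioned on, so the path is blocked at X1.
Path 4: X3 ← X1 → X2 ← X0 → X4 → X6
  X1 is a fork here and X1 is conditioned on, so the path is blocked at X1.
Path 5: X3 ← X1 → X2 → X6
  X1 is a fork here and X1 is conditioned on, so the path is blocked at X1.
Path 6: X3 ← X1 → X6
  X1 is a fork here and X1 is conditioned on, so the path is blocked at X1.
Every path is blocked, so X3 and X6 are d-separated given {X0, X1, X4, X5}.

Yes — X3 and X6 are d-separated given {X0, X1, X4, X5}.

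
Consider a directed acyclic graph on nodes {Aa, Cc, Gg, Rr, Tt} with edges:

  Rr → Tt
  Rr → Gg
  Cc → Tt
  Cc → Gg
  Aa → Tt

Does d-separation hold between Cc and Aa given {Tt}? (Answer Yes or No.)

Enumerating the 2 paths from Cc to Aa and testing each for blocking by {Tt}:
  1. Cc → Tt ← Aa — Tt:collider[open] ⇒ active
  2. Cc → Gg ← Rr → Tt ← Aa — Gg:collider[blocks]; Rr:fork[open]; Tt:collider[open] ⇒ blocked
Since the path Cc → Tt ← Aa is active, Cc and Aa are not d-separated given {Tt}.

No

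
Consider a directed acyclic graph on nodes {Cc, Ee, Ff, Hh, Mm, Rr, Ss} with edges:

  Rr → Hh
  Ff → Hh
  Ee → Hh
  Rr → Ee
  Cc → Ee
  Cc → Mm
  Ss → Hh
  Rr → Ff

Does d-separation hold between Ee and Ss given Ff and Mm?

Enumerating the 3 paths from Ee to Ss and testing each for blocking by {Ff, Mm}:
Path 1: Ee ← Rr → Hh ← Ss
  Hh is a collider here and neither Hh nor any of its descendants is conditioned on, so the collider stays closed — the path is blocked at Hh.
Path 2: Ee ← Rr → Ff → Hh ← Ss
  Ff is a chain here and Ff is conditioned on, so the path is blocked at Ff.
Path 3: Ee → Hh ← Ss
  Hh is a collider here and neither Hh nor any of its descendants is conditioned on, so the collider stays closed — the path is blocked at Hh.
Every path is blocked, so Ee and Ss are d-separated given {Ff, Mm}.

Yes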